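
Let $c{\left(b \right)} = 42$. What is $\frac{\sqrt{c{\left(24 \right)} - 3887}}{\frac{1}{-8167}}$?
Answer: $- 8167 i \sqrt{3845} \approx - 5.0642 \cdot 10^{5} i$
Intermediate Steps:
$\frac{\sqrt{c{\left(24 \right)} - 3887}}{\frac{1}{-8167}} = \frac{\sqrt{42 - 3887}}{\frac{1}{-8167}} = \frac{\sqrt{-3845}}{- \frac{1}{8167}} = i \sqrt{3845} \left(-8167\right) = - 8167 i \sqrt{3845}$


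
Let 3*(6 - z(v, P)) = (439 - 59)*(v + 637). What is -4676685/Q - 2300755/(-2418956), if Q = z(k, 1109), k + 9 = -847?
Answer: -5624429246315/33558176588 ≈ -167.60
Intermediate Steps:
k = -856 (k = -9 - 847 = -856)
z(v, P) = -242042/3 - 380*v/3 (z(v, P) = 6 - (439 - 59)*(v + 637)/3 = 6 - 380*(637 + v)/3 = 6 - (242060 + 380*v)/3 = 6 + (-242060/3 - 380*v/3) = -242042/3 - 380*v/3)
Q = 27746 (Q = -242042/3 - 380/3*(-856) = -242042/3 + 325280/3 = 27746)
-4676685/Q - 2300755/(-2418956) = -4676685/27746 - 2300755/(-2418956) = -4676685*1/27746 - 2300755*(-1/2418956) = -4676685/27746 + 2300755/2418956 = -5624429246315/33558176588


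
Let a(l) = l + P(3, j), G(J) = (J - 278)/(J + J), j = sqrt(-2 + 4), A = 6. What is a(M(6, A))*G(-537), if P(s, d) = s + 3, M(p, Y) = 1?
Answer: 5705/1074 ≈ 5.3119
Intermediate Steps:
j = sqrt(2) ≈ 1.4142
P(s, d) = 3 + s
G(J) = (-278 + J)/(2*J) (G(J) = (-278 + J)/((2*J)) = (-278 + J)*(1/(2*J)) = (-278 + J)/(2*J))
a(l) = 6 + l (a(l) = l + (3 + 3) = l + 6 = 6 + l)
a(M(6, A))*G(-537) = (6 + 1)*((1/2)*(-278 - 537)/(-537)) = 7*((1/2)*(-1/537)*(-815)) = 7*(815/1074) = 5705/1074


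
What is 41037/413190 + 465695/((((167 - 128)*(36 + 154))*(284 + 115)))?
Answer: 1743056116/6786852345 ≈ 0.25683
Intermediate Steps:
41037/413190 + 465695/((((167 - 128)*(36 + 154))*(284 + 115))) = 41037*(1/413190) + 465695/(((39*190)*399)) = 13679/137730 + 465695/((7410*399)) = 13679/137730 + 465695/2956590 = 13679/137730 + 465695*(1/2956590) = 13679/137730 + 93139/591318 = 1743056116/6786852345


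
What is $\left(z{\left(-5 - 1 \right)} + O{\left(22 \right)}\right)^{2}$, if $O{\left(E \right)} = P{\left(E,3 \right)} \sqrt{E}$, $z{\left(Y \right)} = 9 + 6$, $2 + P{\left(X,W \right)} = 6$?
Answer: $577 + 120 \sqrt{22} \approx 1139.8$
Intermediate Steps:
$P{\left(X,W \right)} = 4$ ($P{\left(X,W \right)} = -2 + 6 = 4$)
$z{\left(Y \right)} = 15$
$O{\left(E \right)} = 4 \sqrt{E}$
$\left(z{\left(-5 - 1 \right)} + O{\left(22 \right)}\right)^{2} = \left(15 + 4 \sqrt{22}\right)^{2}$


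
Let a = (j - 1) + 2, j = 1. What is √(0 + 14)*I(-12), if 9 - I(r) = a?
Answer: 7*√14 ≈ 26.192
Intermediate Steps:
a = 2 (a = (1 - 1) + 2 = 0 + 2 = 2)
I(r) = 7 (I(r) = 9 - 1*2 = 9 - 2 = 7)
√(0 + 14)*I(-12) = √(0 + 14)*7 = √14*7 = 7*√14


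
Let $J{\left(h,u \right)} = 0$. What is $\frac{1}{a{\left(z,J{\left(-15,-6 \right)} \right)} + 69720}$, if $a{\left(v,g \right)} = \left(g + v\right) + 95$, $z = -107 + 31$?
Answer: $\frac{1}{69739} \approx 1.4339 \cdot 10^{-5}$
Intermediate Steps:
$z = -76$
$a{\left(v,g \right)} = 95 + g + v$
$\frac{1}{a{\left(z,J{\left(-15,-6 \right)} \right)} + 69720} = \frac{1}{\left(95 + 0 - 76\right) + 69720} = \frac{1}{19 + 69720} = \frac{1}{69739}$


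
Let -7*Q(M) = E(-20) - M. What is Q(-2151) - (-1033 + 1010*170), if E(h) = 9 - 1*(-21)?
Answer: -1196850/7 ≈ -1.7098e+5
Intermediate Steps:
E(h) = 30 (E(h) = 9 + 21 = 30)
Q(M) = -30/7 + M/7 (Q(M) = -(30 - M)/7 = -30/7 + M/7)
Q(-2151) - (-1033 + 1010*170) = (-30/7 + (1/7)*(-2151)) - (-1033 + 1010*170) = (-30/7 - 2151/7) - (-1033 + 171700) = -2181/7 - 1*170667 = -2181/7 - 170667 = -1196850/7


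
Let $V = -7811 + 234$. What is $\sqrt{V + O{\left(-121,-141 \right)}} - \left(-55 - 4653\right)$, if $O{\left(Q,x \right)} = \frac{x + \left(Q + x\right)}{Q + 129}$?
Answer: $4708 + \frac{i \sqrt{122038}}{4} \approx 4708.0 + 87.335 i$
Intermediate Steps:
$O{\left(Q,x \right)} = \frac{Q + 2 x}{129 + Q}$
$V = -7577$
$\sqrt{V + O{\left(-121,-141 \right)}} - \left(-55 - 4653\right) = \sqrt{-7577 + \frac{-121 + 2 \left(-141\right)}{129 - 121}} - \left(-55 - 4653\right) = \sqrt{-7577 + \frac{-121 - 282}{8}} - \left(-55 - 4653\right) = \sqrt{-7577 + \frac{1}{8} \left(-403\right)} - -4708 = \sqrt{-7577 - \frac{403}{8}} + 4708 = \sqrt{- \frac{61019}{8}} + 4708 = \frac{i \sqrt{122038}}{4} + 4708 = 4708 + \frac{i \sqrt{122038}}{4}$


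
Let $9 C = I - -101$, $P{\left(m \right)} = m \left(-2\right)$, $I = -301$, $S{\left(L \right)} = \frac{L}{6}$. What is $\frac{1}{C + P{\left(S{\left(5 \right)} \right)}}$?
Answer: $- \frac{9}{215} \approx -0.04186$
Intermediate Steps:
$S{\left(L \right)} = \frac{L}{6}$ ($S{\left(L \right)} = L \frac{1}{6} = \frac{L}{6}$)
$P{\left(m \right)} = - 2 m$
$C = - \frac{200}{9}$ ($C = \frac{-301 - -101}{9} = \frac{-301 + 101}{9} = \frac{1}{9} \left(-200\right) = - \frac{200}{9} \approx -22.222$)
$\frac{1}{C + P{\left(S{\left(5 \right)} \right)}} = \frac{1}{- \frac{200}{9} - 2 \cdot \frac{1}{6} \cdot 5} = \frac{1}{- \frac{200}{9} - \frac{5}{3}} = \frac{1}{- \frac{215}{9}} = - \frac{9}{215}$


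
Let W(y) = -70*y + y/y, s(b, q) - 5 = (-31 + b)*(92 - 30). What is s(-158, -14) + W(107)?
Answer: -19202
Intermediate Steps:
s(b, q) = -1917 + 62*b (s(b, q) = 5 + (-31 + b)*(92 - 30) = 5 + (-31 + b)*62 = 5 + (-1922 + 62*b) = -1917 + 62*b)
W(y) = 1 - 70*y (W(y) = -70*y + 1 = 1 - 70*y)
s(-158, -14) + W(107) = (-1917 + 62*(-158)) + (1 - 70*107) = (-1917 - 9796) + (1 - 7490) = -11713 - 7489 = -19202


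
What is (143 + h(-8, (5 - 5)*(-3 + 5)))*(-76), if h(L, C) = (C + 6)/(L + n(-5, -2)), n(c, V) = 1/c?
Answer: -443308/41 ≈ -10812.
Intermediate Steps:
h(L, C) = (6 + C)/(-⅕ + L) (h(L, C) = (C + 6)/(L + 1/(-5)) = (6 + C)/(L - ⅕) = (6 + C)/(-⅕ + L))
(143 + h(-8, (5 - 5)*(-3 + 5)))*(-76) = (143 + 5*(6 + (5 - 5)*(-3 + 5))/(-1 + 5*(-8)))*(-76) = (143 + 5*(6 + 0*2)/(-1 - 40))*(-76) = (143 + 5*(6 + 0)/(-41))*(-76) = (143 + 5*(-1/41)*6)*(-76) = (143 - 30/41)*(-76) = (5833/41)*(-76) = -443308/41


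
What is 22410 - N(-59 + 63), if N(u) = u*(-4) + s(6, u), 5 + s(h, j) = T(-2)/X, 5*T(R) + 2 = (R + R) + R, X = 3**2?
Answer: 1009403/45 ≈ 22431.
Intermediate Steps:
X = 9
T(R) = -2/5 + 3*R/5 (T(R) = -2/5 + ((R + R) + R)/5 = -2/5 + (2*R + R)/5 = -2/5 + (3*R)/5 = -2/5 + 3*R/5)
s(h, j) = -233/45 (s(h, j) = -5 + (-2/5 + (3/5)*(-2))/9 = -5 + (-2/5 - 6/5)*(1/9) = -5 - 8/5*1/9 = -5 - 8/45 = -233/45)
N(u) = -233/45 - 4*u (N(u) = u*(-4) - 233/45 = -4*u - 233/45 = -233/45 - 4*u)
22410 - N(-59 + 63) = 22410 - (-233/45 - 4*(-59 + 63)) = 22410 - (-233/45 - 4*4) = 22410 - (-233/45 - 16) = 22410 - 1*(-953/45) = 22410 + 953/45 = 1009403/45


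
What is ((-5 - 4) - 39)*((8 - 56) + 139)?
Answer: -4368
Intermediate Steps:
((-5 - 4) - 39)*((8 - 56) + 139) = (-9 - 39)*(-48 + 139) = -48*91 = -4368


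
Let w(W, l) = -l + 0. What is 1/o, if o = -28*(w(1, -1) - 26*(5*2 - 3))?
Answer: 1/5068 ≈ 0.00019732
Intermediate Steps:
w(W, l) = -l
o = 5068 (o = -28*(-1*(-1) - 26*(5*2 - 3)) = -28*(1 - 26*(10 - 3)) = -28*(1 - 26*7) = -28*(1 - 182) = -28*(-181) = 5068)
1/o = 1/5068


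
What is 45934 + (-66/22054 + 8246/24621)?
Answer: 12470976677527/271495767 ≈ 45934.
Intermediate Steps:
45934 + (-66/22054 + 8246/24621) = 45934 + (-66*1/22054 + 8246*(1/24621)) = 45934 + (-33/11027 + 8246/24621) = 45934 + 90116149/271495767 = 12470976677527/271495767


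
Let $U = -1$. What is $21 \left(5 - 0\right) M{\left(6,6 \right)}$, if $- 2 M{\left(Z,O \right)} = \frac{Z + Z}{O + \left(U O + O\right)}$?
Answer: $-105$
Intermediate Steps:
$M{\left(Z,O \right)} = - \frac{Z}{O}$ ($M{\left(Z,O \right)} = - \frac{\left(Z + Z\right) \frac{1}{O + \left(- O + O\right)}}{2} = - \frac{2 Z \frac{1}{O + 0}}{2} = - \frac{2 Z \frac{1}{O}}{2} = - \frac{Z}{O}$)
$21 \left(5 - 0\right) M{\left(6,6 \right)} = 21 \left(5 - 0\right) \left(\left(-1\right) 6 \cdot \frac{1}{6}\right) = 21 \left(5 + 0\right) \left(\left(-1\right) 6 \cdot \frac{1}{6}\right) = 21 \cdot 5 \left(-1\right) = 105 \left(-1\right) = -105$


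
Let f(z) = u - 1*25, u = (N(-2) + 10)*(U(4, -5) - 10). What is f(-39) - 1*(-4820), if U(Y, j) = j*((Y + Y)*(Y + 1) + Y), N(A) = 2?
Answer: 2035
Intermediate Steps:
U(Y, j) = j*(Y + 2*Y*(1 + Y)) (U(Y, j) = j*((2*Y)*(1 + Y) + Y) = j*(2*Y*(1 + Y) + Y) = j*(Y + 2*Y*(1 + Y)))
u = -2760 (u = (2 + 10)*(4*(-5)*(3 + 2*4) - 10) = 12*(4*(-5)*(3 + 8) - 10) = 12*(4*(-5)*11 - 10) = 12*(-220 - 10) = 12*(-230) = -2760)
f(z) = -2785 (f(z) = -2760 - 1*25 = -2760 - 25 = -2785)
f(-39) - 1*(-4820) = -2785 - 1*(-4820) = -2785 + 4820 = 2035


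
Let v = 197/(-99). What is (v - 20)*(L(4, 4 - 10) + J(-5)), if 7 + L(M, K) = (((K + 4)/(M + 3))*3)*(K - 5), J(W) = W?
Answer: 622/11 ≈ 56.545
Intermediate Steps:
L(M, K) = -7 + 3*(-5 + K)*(4 + K)/(3 + M) (L(M, K) = -7 + (((K + 4)/(M + 3))*3)*(K - 5) = -7 + (((4 + K)/(3 + M))*3)*(-5 + K) = -7 + (3*(4 + K)/(3 + M))*(-5 + K) = -7 + 3*(-5 + K)*(4 + K)/(3 + M))
v = -197/99 (v = 197*(-1/99) = -197/99 ≈ -1.9899)
(v - 20)*(L(4, 4 - 10) + J(-5)) = (-197/99 - 20)*((-81 - 7*4 - 3*(4 - 10) + 3*(4 - 10)²)/(3 + 4) - 5) = -2177*((-81 - 28 - 3*(-6) + 3*(-6)²)/7 - 5)/99 = -2177*((-81 - 28 + 18 + 3*36)/7 - 5)/99 = -2177*((-81 - 28 + 18 + 108)/7 - 5)/99 = -2177*((⅐)*17 - 5)/99 = -2177*(17/7 - 5)/99 = -2177/99*(-18/7) = 622/11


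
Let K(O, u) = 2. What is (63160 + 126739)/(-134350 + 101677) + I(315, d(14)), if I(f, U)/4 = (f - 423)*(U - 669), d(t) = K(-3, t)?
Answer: 9414339013/32673 ≈ 2.8814e+5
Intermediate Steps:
d(t) = 2
I(f, U) = 4*(-669 + U)*(-423 + f) (I(f, U) = 4*((f - 423)*(U - 669)) = 4*((-423 + f)*(-669 + U)) = 4*((-669 + U)*(-423 + f)) = 4*(-669 + U)*(-423 + f))
(63160 + 126739)/(-134350 + 101677) + I(315, d(14)) = (63160 + 126739)/(-134350 + 101677) + (1131948 - 2676*315 - 1692*2 + 4*2*315) = 189899/(-32673) + (1131948 - 842940 - 3384 + 2520) = 189899*(-1/32673) + 288144 = -189899/32673 + 288144 = 9414339013/32673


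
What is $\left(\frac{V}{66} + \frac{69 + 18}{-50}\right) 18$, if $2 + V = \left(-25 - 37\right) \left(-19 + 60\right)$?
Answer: $- \frac{199413}{275} \approx -725.14$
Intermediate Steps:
$V = -2544$ ($V = -2 + \left(-25 - 37\right) \left(-19 + 60\right) = -2 + \left(-25 - 37\right) 41 = -2 - 2542 = -2544$)
$\left(\frac{V}{66} + \frac{69 + 18}{-50}\right) 18 = \left(- \frac{2544}{66} + \frac{69 + 18}{-50}\right) 18 = \left(\left(-2544\right) \frac{1}{66} + 87 \left(- \frac{1}{50}\right)\right) 18 = \left(- \frac{424}{11} - \frac{87}{50}\right) 18 = \left(- \frac{22157}{550}\right) 18 = - \frac{199413}{275}$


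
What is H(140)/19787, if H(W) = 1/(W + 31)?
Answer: 1/3383577 ≈ 2.9555e-7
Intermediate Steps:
H(W) = 1/(31 + W)
H(140)/19787 = 1/((31 + 140)*19787) = (1/19787)/171 = (1/171)*(1/19787) = 1/3383577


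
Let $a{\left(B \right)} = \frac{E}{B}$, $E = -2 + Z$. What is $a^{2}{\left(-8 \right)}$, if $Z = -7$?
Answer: $\frac{81}{64} \approx 1.2656$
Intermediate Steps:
$E = -9$ ($E = -2 - 7 = -9$)
$a{\left(B \right)} = - \frac{9}{B}$
$a^{2}{\left(-8 \right)} = \left(- \frac{9}{-8}\right)^{2} = \left(\left(-9\right) \left(- \frac{1}{8}\right)\right)^{2} = \left(\frac{9}{8}\right)^{2} = \frac{81}{64}$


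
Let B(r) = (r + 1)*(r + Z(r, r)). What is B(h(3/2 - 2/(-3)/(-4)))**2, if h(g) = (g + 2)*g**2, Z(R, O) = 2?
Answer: 1601440324/531441 ≈ 3013.4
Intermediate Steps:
h(g) = g**2*(2 + g) (h(g) = (2 + g)*g**2 = g**2*(2 + g))
B(r) = (1 + r)*(2 + r) (B(r) = (r + 1)*(r + 2) = (1 + r)*(2 + r))
B(h(3/2 - 2/(-3)/(-4)))**2 = (2 + ((3/2 - 2/(-3)/(-4))**2*(2 + (3/2 - 2/(-3)/(-4))))**2 + 3*((3/2 - 2/(-3)/(-4))**2*(2 + (3/2 - 2/(-3)/(-4)))))**2 = (2 + ((3*(1/2) - 2*(-1/3)*(-1/4))**2*(2 + (3*(1/2) - 2*(-1/3)*(-1/4))))**2 + 3*((3*(1/2) - 2*(-1/3)*(-1/4))**2*(2 + (3*(1/2) - 2*(-1/3)*(-1/4)))))**2 = (2 + ((3/2 + (2/3)*(-1/4))**2*(2 + (3/2 + (2/3)*(-1/4))))**2 + 3*((3/2 + (2/3)*(-1/4))**2*(2 + (3/2 + (2/3)*(-1/4)))))**2 = (2 + ((3/2 - 1/6)**2*(2 + (3/2 - 1/6)))**2 + 3*((3/2 - 1/6)**2*(2 + (3/2 - 1/6))))**2 = (2 + ((4/3)**2*(2 + 4/3))**2 + 3*((4/3)**2*(2 + 4/3)))**2 = (2 + ((16/9)*(10/3))**2 + 3*((16/9)*(10/3)))**2 = (2 + (160/27)**2 + 3*(160/27))**2 = (2 + 25600/729 + 160/9)**2 = (40018/729)**2 = 1601440324/531441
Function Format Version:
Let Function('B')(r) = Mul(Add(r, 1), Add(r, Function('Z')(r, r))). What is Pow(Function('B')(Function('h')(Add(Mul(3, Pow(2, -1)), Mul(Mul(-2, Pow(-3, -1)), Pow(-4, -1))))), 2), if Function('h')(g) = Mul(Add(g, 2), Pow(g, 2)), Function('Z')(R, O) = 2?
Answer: Rational(1601440324, 531441) ≈ 3013.4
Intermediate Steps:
Function('h')(g) = Mul(Pow(g, 2), Add(2, g)) (Function('h')(g) = Mul(Add(2, g), Pow(g, 2)) = Mul(Pow(g, 2), Add(2, g)))
Function('B')(r) = Mul(Add(1, r), Add(2, r)) (Function('B')(r) = Mul(Add(r, 1), Add(r, 2)) = Mul(Add(1, r), Add(2, r)))
Pow(Function('B')(Function('h')(Add(Mul(3, Pow(2, -1)), Mul(Mul(-2, Pow(-3, -1)), Pow(-4, -1))))), 2) = Pow(Add(2, Pow(Mul(Pow(Add(Mul(3, Pow(2, -1)), Mul(Mul(-2, Pow(-3, -1)), Pow(-4, -1))), 2), Add(2, Add(Mul(3, Pow(2, -1)), Mul(Mul(-2, Pow(-3, -1)), Pow(-4, -1))))), 2), Mul(3, Mul(Pow(Add(Mul(3, Pow(2, -1)), Mul(Mul(-2, Pow(-3, -1)), Pow(-4, -1))), 2), Add(2, Add(Mul(3, Pow(2, -1)), Mul(Mul(-2, Pow(-3, -1)), Pow(-4, -1))))))), 2) = Pow(Add(2, Pow(Mul(Pow(Add(Mul(3, Rational(1, 2)), Mul(Mul(-2, Rational(-1, 3)), Rational(-1, 4))), 2), Add(2, Add(Mul(3, Rational(1, 2)), Mul(Mul(-2, Rational(-1, 3)), Rational(-1, 4))))), 2), Mul(3, Mul(Pow(Add(Mul(3, Rational(1, 2)), Mul(Mul(-2, Rational(-1, 3)), Rational(-1, 4))), 2), Add(2, Add(Mul(3, Rational(1, 2)), Mul(Mul(-2, Rational(-1, 3)), Rational(-1, 4))))))), 2) = Pow(Add(2, Pow(Mul(Pow(Add(Rational(3, 2), Mul(Rational(2, 3), Rational(-1, 4))), 2), Add(2, Add(Rational(3, 2), Mul(Rational(2, 3), Rational(-1, 4))))), 2), Mul(3, Mul(Pow(Add(Rational(3, 2), Mul(Rational(2, 3), Rational(-1, 4))), 2), Add(2, Add(Rational(3, 2), Mul(Rational(2, 3), Rational(-1, 4))))))), 2) = Pow(Add(2, Pow(Mul(Pow(Add(Rational(3, 2), Rational(-1, 6)), 2), Add(2, Add(Rational(3, 2), Rational(-1, 6)))), 2), Mul(3, Mul(Pow(Add(Rational(3, 2), Rational(-1, 6)), 2), Add(2, Add(Rational(3, 2), Rational(-1, 6)))))), 2) = Pow(Add(2, Pow(Mul(Pow(Rational(4, 3), 2), Add(2, Rational(4, 3))), 2), Mul(3, Mul(Pow(Rational(4, 3), 2), Add(2, Rational(4, 3))))), 2) = Pow(Add(2, Pow(Mul(Rational(16, 9), Rational(10, 3)), 2), Mul(3, Mul(Rational(16, 9), Rational(10, 3)))), 2) = Pow(Add(2, Pow(Rational(160, 27), 2), Mul(3, Rational(160, 27))), 2) = Pow(Add(2, Rational(25600, 729), Rational(160, 9)), 2) = Pow(Rational(40018, 729), 2) = Rational(1601440324, 531441)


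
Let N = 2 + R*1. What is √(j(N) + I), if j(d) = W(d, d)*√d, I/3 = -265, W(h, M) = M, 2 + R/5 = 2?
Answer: √(-795 + 2*√2) ≈ 28.146*I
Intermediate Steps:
R = 0 (R = -10 + 5*2 = -10 + 10 = 0)
N = 2 (N = 2 + 0*1 = 2 + 0 = 2)
I = -795 (I = 3*(-265) = -795)
j(d) = d^(3/2) (j(d) = d*√d = d^(3/2))
√(j(N) + I) = √(2^(3/2) - 795) = √(2*√2 - 795) = √(-795 + 2*√2)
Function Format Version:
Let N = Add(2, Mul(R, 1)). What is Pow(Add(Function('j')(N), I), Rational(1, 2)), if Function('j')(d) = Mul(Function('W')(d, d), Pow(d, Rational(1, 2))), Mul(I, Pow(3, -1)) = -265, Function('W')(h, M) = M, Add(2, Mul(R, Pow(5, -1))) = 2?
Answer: Pow(Add(-795, Mul(2, Pow(2, Rational(1, 2)))), Rational(1, 2)) ≈ Mul(28.146, I)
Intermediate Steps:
R = 0 (R = Add(-10, Mul(5, 2)) = Add(-10, 10) = 0)
N = 2 (N = Add(2, Mul(0, 1)) = Add(2, 0) = 2)
I = -795 (I = Mul(3, -265) = -795)
Function('j')(d) = Pow(d, Rational(3, 2)) (Function('j')(d) = Mul(d, Pow(d, Rational(1, 2))) = Pow(d, Rational(3, 2)))
Pow(Add(Function('j')(N), I), Rational(1, 2)) = Pow(Add(Pow(2, Rational(3, 2)), -795), Rational(1, 2)) = Pow(Add(Mul(2, Pow(2, Rational(1, 2))), -795), Rational(1, 2)) = Pow(Add(-795, Mul(2, Pow(2, Rational(1, 2)))), Rational(1, 2))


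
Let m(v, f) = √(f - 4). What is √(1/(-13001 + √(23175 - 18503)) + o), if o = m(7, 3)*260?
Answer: √(-1 + 260*I*(13001 - 8*√73))/√(13001 - 8*√73) ≈ 11.402 + 11.402*I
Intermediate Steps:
m(v, f) = √(-4 + f)
o = 260*I (o = √(-4 + 3)*260 = √(-1)*260 = I*260 = 260*I ≈ 260.0*I)
√(1/(-13001 + √(23175 - 18503)) + o) = √(1/(-13001 + √(23175 - 18503)) + 260*I) = √(1/(-13001 + √4672) + 260*I) = √(1/(-13001 + 8*√73) + 260*I)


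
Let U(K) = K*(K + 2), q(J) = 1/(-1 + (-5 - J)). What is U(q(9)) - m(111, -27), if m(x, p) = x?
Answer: -25004/225 ≈ -111.13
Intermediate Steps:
q(J) = 1/(-6 - J)
U(K) = K*(2 + K)
U(q(9)) - m(111, -27) = (-1/(6 + 9))*(2 - 1/(6 + 9)) - 1*111 = (-1/15)*(2 - 1/15) - 111 = (-1*1/15)*(2 - 1*1/15) - 111 = -(2 - 1/15)/15 - 111 = -1/15*29/15 - 111 = -29/225 - 111 = -25004/225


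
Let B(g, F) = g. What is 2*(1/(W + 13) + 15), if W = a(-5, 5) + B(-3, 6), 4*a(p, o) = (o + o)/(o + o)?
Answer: 1238/41 ≈ 30.195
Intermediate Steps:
a(p, o) = 1/4 (a(p, o) = ((o + o)/(o + o))/4 = ((2*o)/((2*o)))/4 = ((2*o)*(1/(2*o)))/4 = (1/4)*1 = 1/4)
W = -11/4 (W = 1/4 - 3 = -11/4 ≈ -2.7500)
2*(1/(W + 13) + 15) = 2*(1/(-11/4 + 13) + 15) = 2*(1/(41/4) + 15) = 2*(4/41 + 15) = 2*(619/41) = 1238/41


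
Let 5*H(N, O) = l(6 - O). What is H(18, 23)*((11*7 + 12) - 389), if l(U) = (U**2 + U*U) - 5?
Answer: -34380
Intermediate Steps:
l(U) = -5 + 2*U**2 (l(U) = (U**2 + U**2) - 5 = 2*U**2 - 5 = -5 + 2*U**2)
H(N, O) = -1 + 2*(6 - O)**2/5 (H(N, O) = (-5 + 2*(6 - O)**2)/5 = -1 + 2*(6 - O)**2/5)
H(18, 23)*((11*7 + 12) - 389) = (-1 + 2*(-6 + 23)**2/5)*((11*7 + 12) - 389) = (-1 + (2/5)*17**2)*((77 + 12) - 389) = (-1 + (2/5)*289)*(89 - 389) = (-1 + 578/5)*(-300) = (573/5)*(-300) = -34380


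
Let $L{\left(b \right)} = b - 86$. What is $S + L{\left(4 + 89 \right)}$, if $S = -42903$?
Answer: $-42896$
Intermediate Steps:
$L{\left(b \right)} = -86 + b$
$S + L{\left(4 + 89 \right)} = -42903 + \left(-86 + \left(4 + 89\right)\right) = -42903 + \left(-86 + 93\right) = -42903 + 7 = -42896$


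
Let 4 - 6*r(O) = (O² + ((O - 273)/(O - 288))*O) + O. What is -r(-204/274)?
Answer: -605857565/742464102 ≈ -0.81601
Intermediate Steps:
r(O) = ⅔ - O/6 - O²/6 - O*(-273 + O)/(6*(-288 + O)) (r(O) = ⅔ - ((O² + ((O - 273)/(O - 288))*O) + O)/6 = ⅔ - ((O² + ((-273 + O)/(-288 + O))*O) + O)/6 = ⅔ - ((O² + O*(-273 + O)/(-288 + O)) + O)/6 = ⅔ - (O + O² + O*(-273 + O)/(-288 + O))/6 = ⅔ + (-O/6 - O²/6 - O*(-273 + O)/(6*(-288 + O))) = ⅔ - O/6 - O²/6 - O*(-273 + O)/(6*(-288 + O)))
-r(-204/274) = -(-1152 - (-204/274)³ + 286*(-204/274)² + 565*(-204/274))/(6*(-288 - 204/274)) = -(-1152 - (-204*1/274)³ + 286*(-204*1/274)² + 565*(-204*1/274))/(6*(-288 - 204*1/274)) = -(-1152 - (-102/137)³ + 286*(-102/137)² + 565*(-102/137))/(6*(-288 - 102/137)) = -(-1152 - 1*(-1061208/2571353) + 286*(10404/18769) - 57630/137)/(6*(-39558/137)) = -(-137)*(-1152 + 1061208/2571353 + 2975544/18769 - 57630/137)/(6*39558) = -(-137)*(-3635145390)/(6*39558*2571353) = -1*605857565/742464102 = -605857565/742464102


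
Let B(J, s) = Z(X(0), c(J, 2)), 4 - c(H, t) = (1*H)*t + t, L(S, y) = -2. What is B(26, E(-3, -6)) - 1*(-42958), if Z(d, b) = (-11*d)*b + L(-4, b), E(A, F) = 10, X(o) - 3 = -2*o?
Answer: 44606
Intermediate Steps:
X(o) = 3 - 2*o
c(H, t) = 4 - t - H*t (c(H, t) = 4 - ((1*H)*t + t) = 4 - (H*t + t) = 4 - (t + H*t) = 4 + (-t - H*t) = 4 - t - H*t)
Z(d, b) = -2 - 11*b*d (Z(d, b) = (-11*d)*b - 2 = -11*b*d - 2 = -2 - 11*b*d)
B(J, s) = -68 + 66*J (B(J, s) = -2 - 11*(4 - 1*2 - 1*J*2)*(3 - 2*0) = -2 - 11*(4 - 2 - 2*J)*(3 + 0) = -2 - 11*(2 - 2*J)*3 = -2 + (-66 + 66*J) = -68 + 66*J)
B(26, E(-3, -6)) - 1*(-42958) = (-68 + 66*26) - 1*(-42958) = (-68 + 1716) + 42958 = 1648 + 42958 = 44606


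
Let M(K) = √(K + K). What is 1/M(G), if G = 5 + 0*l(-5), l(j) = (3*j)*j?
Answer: √10/10 ≈ 0.31623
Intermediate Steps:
l(j) = 3*j²
G = 5 (G = 5 + 0*(3*(-5)²) = 5 + 0*(3*25) = 5 + 0*75 = 5 + 0 = 5)
M(K) = √2*√K (M(K) = √(2*K) = √2*√K)
1/M(G) = 1/(√2*√5) = 1/(√10) = √10/10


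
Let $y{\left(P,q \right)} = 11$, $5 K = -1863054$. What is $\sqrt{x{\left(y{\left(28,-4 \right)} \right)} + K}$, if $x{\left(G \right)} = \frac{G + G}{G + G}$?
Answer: $\frac{i \sqrt{9315245}}{5} \approx 610.42 i$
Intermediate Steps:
$K = - \frac{1863054}{5}$ ($K = \frac{1}{5} \left(-1863054\right) = - \frac{1863054}{5} \approx -3.7261 \cdot 10^{5}$)
$x{\left(G \right)} = 1$ ($x{\left(G \right)} = \frac{2 G}{2 G} = 2 G \frac{1}{2 G} = 1$)
$\sqrt{x{\left(y{\left(28,-4 \right)} \right)} + K} = \sqrt{1 - \frac{1863054}{5}} = \sqrt{- \frac{1863049}{5}} = \frac{i \sqrt{9315245}}{5}$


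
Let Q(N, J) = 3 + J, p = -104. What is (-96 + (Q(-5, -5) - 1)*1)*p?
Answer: 10296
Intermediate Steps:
(-96 + (Q(-5, -5) - 1)*1)*p = (-96 + ((3 - 5) - 1)*1)*(-104) = (-96 + (-2 - 1)*1)*(-104) = (-96 - 3*1)*(-104) = (-96 - 3)*(-104) = -99*(-104) = 10296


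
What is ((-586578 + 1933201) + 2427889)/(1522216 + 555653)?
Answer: 3774512/2077869 ≈ 1.8165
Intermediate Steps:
((-586578 + 1933201) + 2427889)/(1522216 + 555653) = (1346623 + 2427889)/2077869 = 3774512*(1/2077869) = 3774512/2077869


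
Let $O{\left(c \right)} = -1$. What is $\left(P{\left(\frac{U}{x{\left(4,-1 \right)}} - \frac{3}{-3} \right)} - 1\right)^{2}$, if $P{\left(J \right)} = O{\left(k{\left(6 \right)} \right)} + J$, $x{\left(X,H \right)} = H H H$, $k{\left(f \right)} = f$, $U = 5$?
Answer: $36$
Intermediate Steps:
$x{\left(X,H \right)} = H^{3}$ ($x{\left(X,H \right)} = H^{2} H = H^{3}$)
$P{\left(J \right)} = -1 + J$
$\left(P{\left(\frac{U}{x{\left(4,-1 \right)}} - \frac{3}{-3} \right)} - 1\right)^{2} = \left(\left(-1 + \left(\frac{5}{\left(-1\right)^{3}} - \frac{3}{-3}\right)\right) - 1\right)^{2} = \left(\left(-1 + \left(\frac{5}{-1} - -1\right)\right) - 1\right)^{2} = \left(\left(-1 + \left(5 \left(-1\right) + 1\right)\right) - 1\right)^{2} = \left(\left(-1 + \left(-5 + 1\right)\right) - 1\right)^{2} = \left(\left(-1 - 4\right) - 1\right)^{2} = \left(-5 - 1\right)^{2} = \left(-6\right)^{2} = 36$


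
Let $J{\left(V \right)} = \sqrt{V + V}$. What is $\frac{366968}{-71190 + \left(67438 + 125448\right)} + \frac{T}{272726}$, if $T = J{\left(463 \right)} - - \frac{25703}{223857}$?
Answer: $\frac{1400249721923279}{464358653528292} + \frac{\sqrt{926}}{272726} \approx 3.0156$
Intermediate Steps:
$J{\left(V \right)} = \sqrt{2} \sqrt{V}$ ($J{\left(V \right)} = \sqrt{2 V} = \sqrt{2} \sqrt{V}$)
$T = \frac{25703}{223857} + \sqrt{926}$ ($T = \sqrt{2} \sqrt{463} - - \frac{25703}{223857} = \sqrt{926} - \left(-25703\right) \frac{1}{223857} = \sqrt{926} - - \frac{25703}{223857} = \sqrt{926} + \frac{25703}{223857} = \frac{25703}{223857} + \sqrt{926} \approx 30.545$)
$\frac{366968}{-71190 + \left(67438 + 125448\right)} + \frac{T}{272726} = \frac{366968}{-71190 + \left(67438 + 125448\right)} + \frac{\frac{25703}{223857} + \sqrt{926}}{272726} = \frac{366968}{-71190 + 192886} + \left(\frac{25703}{223857} + \sqrt{926}\right) \frac{1}{272726} = \frac{366968}{121696} + \left(\frac{25703}{61051624182} + \frac{\sqrt{926}}{272726}\right) = 366968 \cdot \frac{1}{121696} + \left(\frac{25703}{61051624182} + \frac{\sqrt{926}}{272726}\right) = \frac{45871}{15212} + \left(\frac{25703}{61051624182} + \frac{\sqrt{926}}{272726}\right) = \frac{1400249721923279}{464358653528292} + \frac{\sqrt{926}}{272726}$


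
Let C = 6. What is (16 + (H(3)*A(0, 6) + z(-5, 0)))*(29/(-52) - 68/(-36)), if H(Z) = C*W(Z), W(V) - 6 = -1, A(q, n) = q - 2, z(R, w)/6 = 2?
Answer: -4984/117 ≈ -42.598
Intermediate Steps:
z(R, w) = 12 (z(R, w) = 6*2 = 12)
A(q, n) = -2 + q
W(V) = 5 (W(V) = 6 - 1 = 5)
H(Z) = 30 (H(Z) = 6*5 = 30)
(16 + (H(3)*A(0, 6) + z(-5, 0)))*(29/(-52) - 68/(-36)) = (16 + (30*(-2 + 0) + 12))*(29/(-52) - 68/(-36)) = (16 + (30*(-2) + 12))*(29*(-1/52) - 68*(-1/36)) = (16 + (-60 + 12))*(-29/52 + 17/9) = (16 - 48)*(623/468) = -32*623/468 = -4984/117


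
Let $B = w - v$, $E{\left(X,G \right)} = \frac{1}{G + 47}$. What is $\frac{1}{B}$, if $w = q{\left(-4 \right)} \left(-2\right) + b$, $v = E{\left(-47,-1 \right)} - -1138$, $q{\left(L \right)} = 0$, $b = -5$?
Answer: $- \frac{46}{52579} \approx -0.00087487$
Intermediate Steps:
$E{\left(X,G \right)} = \frac{1}{47 + G}$
$v = \frac{52349}{46}$ ($v = \frac{1}{47 - 1} - -1138 = \frac{1}{46} + 1138 = \frac{52349}{46} \approx 1138.0$)
$w = -5$ ($w = 0 \left(-2\right) - 5 = 0 - 5 = -5$)
$B = - \frac{52579}{46}$ ($B = -5 - \frac{52349}{46} = - \frac{52579}{46} \approx -1143.0$)
$\frac{1}{B} = \frac{1}{- \frac{52579}{46}} = - \frac{46}{52579}$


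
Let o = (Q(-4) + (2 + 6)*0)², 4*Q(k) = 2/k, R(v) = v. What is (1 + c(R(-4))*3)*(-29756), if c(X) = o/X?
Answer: -1882067/64 ≈ -29407.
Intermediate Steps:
Q(k) = 1/(2*k) (Q(k) = (2/k)/4 = 1/(2*k))
o = 1/64 (o = ((½)/(-4) + (2 + 6)*0)² = ((½)*(-¼) + 8*0)² = (-⅛ + 0)² = (-⅛)² = 1/64 ≈ 0.015625)
c(X) = 1/(64*X)
(1 + c(R(-4))*3)*(-29756) = (1 + ((1/64)/(-4))*3)*(-29756) = (1 + ((1/64)*(-¼))*3)*(-29756) = (1 - 1/256*3)*(-29756) = (1 - 3/256)*(-29756) = (253/256)*(-29756) = -1882067/64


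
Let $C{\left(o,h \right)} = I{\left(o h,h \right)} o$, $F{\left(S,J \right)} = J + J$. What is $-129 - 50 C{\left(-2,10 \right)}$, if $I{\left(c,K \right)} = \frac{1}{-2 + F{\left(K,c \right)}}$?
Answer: $- \frac{2759}{21} \approx -131.38$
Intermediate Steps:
$F{\left(S,J \right)} = 2 J$
$I{\left(c,K \right)} = \frac{1}{-2 + 2 c}$
$C{\left(o,h \right)} = \frac{o}{2 \left(-1 + h o\right)}$ ($C{\left(o,h \right)} = \frac{1}{2 \left(-1 + o h\right)} o = \frac{1}{2 \left(-1 + h o\right)} o = \frac{o}{2 \left(-1 + h o\right)}$)
$-129 - 50 C{\left(-2,10 \right)} = -129 - 50 \cdot \frac{1}{2} \left(-2\right) \frac{1}{-1 + 10 \left(-2\right)} = -129 - 50 \cdot \frac{1}{2} \left(-2\right) \frac{1}{-1 - 20} = -129 - 50 \cdot \frac{1}{2} \left(-2\right) \frac{1}{-21} = -129 - 50 \cdot \frac{1}{2} \left(-2\right) \left(- \frac{1}{21}\right) = -129 - \frac{50}{21} = - \frac{2759}{21}$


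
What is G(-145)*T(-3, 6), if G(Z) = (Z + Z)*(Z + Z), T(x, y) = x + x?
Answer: -504600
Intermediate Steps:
T(x, y) = 2*x
G(Z) = 4*Z**2 (G(Z) = (2*Z)*(2*Z) = 4*Z**2)
G(-145)*T(-3, 6) = (4*(-145)**2)*(2*(-3)) = (4*21025)*(-6) = 84100*(-6) = -504600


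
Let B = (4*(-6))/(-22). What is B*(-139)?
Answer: -1668/11 ≈ -151.64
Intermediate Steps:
B = 12/11 (B = -24*(-1/22) = 12/11 ≈ 1.0909)
B*(-139) = (12/11)*(-139) = -1668/11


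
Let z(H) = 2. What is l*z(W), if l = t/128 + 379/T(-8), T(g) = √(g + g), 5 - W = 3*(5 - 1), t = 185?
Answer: 185/64 - 379*I/2 ≈ 2.8906 - 189.5*I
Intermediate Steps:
W = -7 (W = 5 - 3*(5 - 1) = 5 - 3*4 = 5 - 1*12 = 5 - 12 = -7)
T(g) = √2*√g (T(g) = √(2*g) = √2*√g)
l = 185/128 - 379*I/4 (l = 185/128 + 379/((√2*√(-8))) = 185*(1/128) + 379/((√2*(2*I*√2))) = 185/128 + 379/((4*I)) = 185/128 + 379*(-I/4) = 185/128 - 379*I/4 ≈ 1.4453 - 94.75*I)
l*z(W) = (185/128 - 379*I/4)*2 = 185/64 - 379*I/2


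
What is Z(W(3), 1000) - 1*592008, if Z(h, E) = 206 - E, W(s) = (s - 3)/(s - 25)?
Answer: -592802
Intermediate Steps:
W(s) = (-3 + s)/(-25 + s)
Z(W(3), 1000) - 1*592008 = (206 - 1*1000) - 1*592008 = (206 - 1000) - 592008 = -794 - 592008 = -592802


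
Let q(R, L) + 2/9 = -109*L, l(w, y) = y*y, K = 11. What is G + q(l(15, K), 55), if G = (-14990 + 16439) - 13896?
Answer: -165980/9 ≈ -18442.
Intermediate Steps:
G = -12447 (G = 1449 - 13896 = -12447)
l(w, y) = y**2
q(R, L) = -2/9 - 109*L
G + q(l(15, K), 55) = -12447 + (-2/9 - 109*55) = -12447 + (-2/9 - 5995) = -12447 - 53957/9 = -165980/9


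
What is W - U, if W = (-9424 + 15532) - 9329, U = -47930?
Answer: 44709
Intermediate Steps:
W = -3221 (W = 6108 - 9329 = -3221)
W - U = -3221 - 1*(-47930) = -3221 + 47930 = 44709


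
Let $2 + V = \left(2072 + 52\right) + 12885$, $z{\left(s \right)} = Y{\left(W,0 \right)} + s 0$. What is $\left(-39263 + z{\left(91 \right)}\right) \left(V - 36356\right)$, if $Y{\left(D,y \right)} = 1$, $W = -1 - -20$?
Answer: $838204438$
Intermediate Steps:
$W = 19$ ($W = -1 + 20 = 19$)
$z{\left(s \right)} = 1$ ($z{\left(s \right)} = 1 + s 0 = 1 + 0 = 1$)
$V = 15007$ ($V = -2 + \left(\left(2072 + 52\right) + 12885\right) = -2 + \left(2124 + 12885\right) = -2 + 15009 = 15007$)
$\left(-39263 + z{\left(91 \right)}\right) \left(V - 36356\right) = \left(-39263 + 1\right) \left(15007 - 36356\right) = \left(-39262\right) \left(-21349\right) = 838204438$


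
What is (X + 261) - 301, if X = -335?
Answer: -375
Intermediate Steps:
(X + 261) - 301 = (-335 + 261) - 301 = -74 - 301 = -375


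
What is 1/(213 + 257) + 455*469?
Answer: 100295651/470 ≈ 2.1340e+5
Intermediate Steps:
1/(213 + 257) + 455*469 = 1/470 + 213395 = 100295651/470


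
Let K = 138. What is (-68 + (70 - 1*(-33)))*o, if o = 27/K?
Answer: 315/46 ≈ 6.8478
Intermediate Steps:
o = 9/46 (o = 27/138 = 27*(1/138) = 9/46 ≈ 0.19565)
(-68 + (70 - 1*(-33)))*o = (-68 + (70 - 1*(-33)))*(9/46) = (-68 + (70 + 33))*(9/46) = (-68 + 103)*(9/46) = 35*(9/46) = 315/46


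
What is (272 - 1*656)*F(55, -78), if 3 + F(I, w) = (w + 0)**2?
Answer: -2335104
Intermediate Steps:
F(I, w) = -3 + w**2 (F(I, w) = -3 + (w + 0)**2 = -3 + w**2)
(272 - 1*656)*F(55, -78) = (272 - 1*656)*(-3 + (-78)**2) = (272 - 656)*(-3 + 6084) = -384*6081 = -2335104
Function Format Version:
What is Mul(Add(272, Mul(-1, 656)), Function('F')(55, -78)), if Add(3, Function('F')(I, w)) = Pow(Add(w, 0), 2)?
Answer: -2335104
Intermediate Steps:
Function('F')(I, w) = Add(-3, Pow(w, 2)) (Function('F')(I, w) = Add(-3, Pow(Add(w, 0), 2)) = Add(-3, Pow(w, 2)))
Mul(Add(272, Mul(-1, 656)), Function('F')(55, -78)) = Mul(Add(272, Mul(-1, 656)), Add(-3, Pow(-78, 2))) = Mul(Add(272, -656), Add(-3, 6084)) = Mul(-384, 6081) = -2335104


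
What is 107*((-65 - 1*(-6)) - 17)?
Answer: -8132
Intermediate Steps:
107*((-65 - 1*(-6)) - 17) = 107*((-65 + 6) - 17) = 107*(-59 - 17) = 107*(-76) = -8132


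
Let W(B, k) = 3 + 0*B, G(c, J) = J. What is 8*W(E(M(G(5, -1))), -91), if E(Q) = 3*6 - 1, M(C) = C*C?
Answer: 24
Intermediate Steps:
M(C) = C²
E(Q) = 17 (E(Q) = 18 - 1 = 17)
W(B, k) = 3 (W(B, k) = 3 + 0 = 3)
8*W(E(M(G(5, -1))), -91) = 8*3 = 24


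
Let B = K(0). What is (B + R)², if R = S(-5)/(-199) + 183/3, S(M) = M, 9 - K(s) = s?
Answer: 194184225/39601 ≈ 4903.5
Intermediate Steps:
K(s) = 9 - s
B = 9 (B = 9 - 1*0 = 9 + 0 = 9)
R = 12144/199 (R = -5/(-199) + 183/3 = -5*(-1/199) + 183*(⅓) = 5/199 + 61 = 12144/199 ≈ 61.025)
(B + R)² = (9 + 12144/199)² = (13935/199)² = 194184225/39601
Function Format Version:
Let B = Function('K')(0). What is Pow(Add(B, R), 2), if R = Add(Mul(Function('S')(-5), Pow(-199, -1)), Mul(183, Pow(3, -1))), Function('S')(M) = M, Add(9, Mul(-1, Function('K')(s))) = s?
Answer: Rational(194184225, 39601) ≈ 4903.5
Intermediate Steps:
Function('K')(s) = Add(9, Mul(-1, s))
B = 9 (B = Add(9, Mul(-1, 0)) = Add(9, 0) = 9)
R = Rational(12144, 199) (R = Add(Mul(-5, Pow(-199, -1)), Mul(183, Pow(3, -1))) = Add(Mul(-5, Rational(-1, 199)), Mul(183, Rational(1, 3))) = Add(Rational(5, 199), 61) = Rational(12144, 199) ≈ 61.025)
Pow(Add(B, R), 2) = Pow(Add(9, Rational(12144, 199)), 2) = Pow(Rational(13935, 199), 2) = Rational(194184225, 39601)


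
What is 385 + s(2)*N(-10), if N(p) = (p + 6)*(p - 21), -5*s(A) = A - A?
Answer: 385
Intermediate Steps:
s(A) = 0 (s(A) = -(A - A)/5 = -1/5*0 = 0)
N(p) = (-21 + p)*(6 + p) (N(p) = (6 + p)*(-21 + p) = (-21 + p)*(6 + p))
385 + s(2)*N(-10) = 385 + 0*(-126 + (-10)**2 - 15*(-10)) = 385 + 0*(-126 + 100 + 150) = 385 + 0*124 = 385 + 0 = 385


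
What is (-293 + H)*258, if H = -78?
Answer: -95718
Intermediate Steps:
(-293 + H)*258 = (-293 - 78)*258 = -371*258 = -95718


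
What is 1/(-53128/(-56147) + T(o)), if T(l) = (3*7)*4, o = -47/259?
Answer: 56147/4769476 ≈ 0.011772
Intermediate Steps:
o = -47/259 (o = -47*1/259 = -47/259 ≈ -0.18147)
T(l) = 84 (T(l) = 21*4 = 84)
1/(-53128/(-56147) + T(o)) = 1/(-53128/(-56147) + 84) = 1/(-53128*(-1/56147) + 84) = 1/(53128/56147 + 84) = 1/(4769476/56147) = 56147/4769476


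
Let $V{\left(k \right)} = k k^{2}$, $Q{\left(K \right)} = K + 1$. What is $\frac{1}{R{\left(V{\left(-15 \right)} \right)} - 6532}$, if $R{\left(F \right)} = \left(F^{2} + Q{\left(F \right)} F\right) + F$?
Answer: $\frac{1}{22767968} \approx 4.3921 \cdot 10^{-8}$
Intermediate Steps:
$Q{\left(K \right)} = 1 + K$
$V{\left(k \right)} = k^{3}$
$R{\left(F \right)} = F + F^{2} + F \left(1 + F\right)$ ($R{\left(F \right)} = \left(F^{2} + \left(1 + F\right) F\right) + F = \left(F^{2} + F \left(1 + F\right)\right) + F = F + F^{2} + F \left(1 + F\right)$)
$\frac{1}{R{\left(V{\left(-15 \right)} \right)} - 6532} = \frac{1}{2 \left(-15\right)^{3} \left(1 + \left(-15\right)^{3}\right) - 6532} = \frac{1}{2 \left(-3375\right) \left(1 - 3375\right) - 6532} = \frac{1}{2 \left(-3375\right) \left(-3374\right) - 6532} = \frac{1}{22774500 - 6532} = \frac{1}{22767968}$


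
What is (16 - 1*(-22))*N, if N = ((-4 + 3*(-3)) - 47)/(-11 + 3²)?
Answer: 1140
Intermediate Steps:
N = 30 (N = ((-4 - 9) - 47)/(-11 + 9) = (-13 - 47)/(-2) = -60*(-½) = 30)
(16 - 1*(-22))*N = (16 - 1*(-22))*30 = (16 + 22)*30 = 38*30 = 1140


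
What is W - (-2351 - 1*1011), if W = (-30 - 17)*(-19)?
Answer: 4255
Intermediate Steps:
W = 893 (W = -47*(-19) = 893)
W - (-2351 - 1*1011) = 893 - (-2351 - 1*1011) = 893 - (-2351 - 1011) = 893 - 1*(-3362) = 893 + 3362 = 4255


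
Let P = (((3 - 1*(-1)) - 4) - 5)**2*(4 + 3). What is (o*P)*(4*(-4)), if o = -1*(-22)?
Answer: -61600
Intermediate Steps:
o = 22
P = 175 (P = (((3 + 1) - 4) - 5)**2*7 = ((4 - 4) - 5)**2*7 = (0 - 5)**2*7 = (-5)**2*7 = 25*7 = 175)
(o*P)*(4*(-4)) = (22*175)*(4*(-4)) = 3850*(-16) = -61600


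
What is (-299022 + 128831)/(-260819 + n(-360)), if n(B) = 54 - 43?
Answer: 170191/260808 ≈ 0.65255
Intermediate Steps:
n(B) = 11
(-299022 + 128831)/(-260819 + n(-360)) = (-299022 + 128831)/(-260819 + 11) = -170191/(-260808) = -170191*(-1/260808) = 170191/260808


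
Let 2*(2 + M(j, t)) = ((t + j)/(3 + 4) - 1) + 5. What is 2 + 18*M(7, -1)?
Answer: 68/7 ≈ 9.7143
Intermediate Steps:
M(j, t) = j/14 + t/14 (M(j, t) = -2 + (((t + j)/(3 + 4) - 1) + 5)/2 = -2 + (((j + t)/7 - 1) + 5)/2 = -2 + (((j + t)*(⅐) - 1) + 5)/2 = -2 + (((j/7 + t/7) - 1) + 5)/2 = -2 + ((-1 + j/7 + t/7) + 5)/2 = -2 + (4 + j/7 + t/7)/2 = -2 + (2 + j/14 + t/14) = j/14 + t/14)
2 + 18*M(7, -1) = 2 + 18*((1/14)*7 + (1/14)*(-1)) = 2 + 18*(½ - 1/14) = 2 + 18*(3/7) = 2 + 54/7 = 68/7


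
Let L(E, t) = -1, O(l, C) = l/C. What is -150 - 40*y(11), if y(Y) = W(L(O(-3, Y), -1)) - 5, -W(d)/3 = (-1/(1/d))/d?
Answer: -70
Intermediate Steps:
W(d) = 3 (W(d) = -3*(-1/(1/d))/d = -3*(-d)/d = -3*(-1) = 3)
y(Y) = -2 (y(Y) = 3 - 5 = -2)
-150 - 40*y(11) = -150 - 40*(-2) = -150 + 80 = -70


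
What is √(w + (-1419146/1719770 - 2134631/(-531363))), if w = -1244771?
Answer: I*√259867348221442365057193180095/456911073255 ≈ 1115.7*I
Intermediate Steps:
√(w + (-1419146/1719770 - 2134631/(-531363))) = √(-1244771 + (-1419146/1719770 - 2134631/(-531363))) = √(-1244771 + (-1419146*1/1719770 - 2134631*(-1/531363))) = √(-1244771 + (-709573/859885 + 2134631/531363)) = √(-1244771 + 1458496339436/456911073255) = √(-568748195070360169/456911073255) = I*√259867348221442365057193180095/456911073255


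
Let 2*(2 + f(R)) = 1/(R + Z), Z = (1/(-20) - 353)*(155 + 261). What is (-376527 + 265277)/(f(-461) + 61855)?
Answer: -163904402500/91127901189 ≈ -1.7986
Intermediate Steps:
Z = -734344/5 (Z = (-1/20 - 353)*416 = -7061/20*416 = -734344/5 ≈ -1.4687e+5)
f(R) = -2 + 1/(2*(-734344/5 + R)) (f(R) = -2 + 1/(2*(R - 734344/5)) = -2 + 1/(2*(-734344/5 + R)))
(-376527 + 265277)/(f(-461) + 61855) = (-376527 + 265277)/((2937381 - 20*(-461))/(2*(-734344 + 5*(-461))) + 61855) = -111250/((2937381 + 9220)/(2*(-734344 - 2305)) + 61855) = -111250/((½)*2946601/(-736649) + 61855) = -111250/((½)*(-1/736649)*2946601 + 61855) = -111250/(-2946601/1473298 + 61855) = -111250/91127901189/1473298 = -111250*1473298/91127901189 = -163904402500/91127901189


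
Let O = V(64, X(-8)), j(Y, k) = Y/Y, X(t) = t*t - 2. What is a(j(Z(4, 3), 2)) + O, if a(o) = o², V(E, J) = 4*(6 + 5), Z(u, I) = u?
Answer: 45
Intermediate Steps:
X(t) = -2 + t² (X(t) = t² - 2 = -2 + t²)
j(Y, k) = 1
V(E, J) = 44 (V(E, J) = 4*11 = 44)
O = 44
a(j(Z(4, 3), 2)) + O = 1² + 44 = 1 + 44 = 45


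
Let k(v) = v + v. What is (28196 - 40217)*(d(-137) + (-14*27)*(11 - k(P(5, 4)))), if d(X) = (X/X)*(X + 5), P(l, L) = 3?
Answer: 24306462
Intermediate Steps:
k(v) = 2*v
d(X) = 5 + X (d(X) = 1*(5 + X) = 5 + X)
(28196 - 40217)*(d(-137) + (-14*27)*(11 - k(P(5, 4)))) = (28196 - 40217)*((5 - 137) + (-14*27)*(11 - 2*3)) = -12021*(-132 - 378*(11 - 1*6)) = -12021*(-132 - 378*(11 - 6)) = -12021*(-132 - 378*5) = -12021*(-132 - 1890) = -12021*(-2022) = 24306462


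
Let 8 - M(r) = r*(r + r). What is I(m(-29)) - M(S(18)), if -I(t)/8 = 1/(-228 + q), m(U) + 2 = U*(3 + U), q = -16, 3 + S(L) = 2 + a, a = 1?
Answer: -486/61 ≈ -7.9672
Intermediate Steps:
S(L) = 0 (S(L) = -3 + (2 + 1) = -3 + 3 = 0)
m(U) = -2 + U*(3 + U)
M(r) = 8 - 2*r**2 (M(r) = 8 - r*(r + r) = 8 - r*2*r = 8 - 2*r**2)
I(t) = 2/61 (I(t) = -8/(-228 - 16) = -8/(-244) = -8*(-1/244) = 2/61)
I(m(-29)) - M(S(18)) = 2/61 - (8 - 2*0**2) = 2/61 - (8 - 2*0) = 2/61 - (8 + 0) = 2/61 - 1*8 = 2/61 - 8 = -486/61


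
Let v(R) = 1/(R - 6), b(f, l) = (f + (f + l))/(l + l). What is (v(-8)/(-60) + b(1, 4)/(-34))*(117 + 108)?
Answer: -2235/476 ≈ -4.6954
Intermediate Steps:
b(f, l) = (l + 2*f)/(2*l) (b(f, l) = (l + 2*f)/((2*l)) = (l + 2*f)*(1/(2*l)) = (l + 2*f)/(2*l))
v(R) = 1/(-6 + R)
(v(-8)/(-60) + b(1, 4)/(-34))*(117 + 108) = (1/(-6 - 8*(-60)) + ((1 + (½)*4)/4)/(-34))*(117 + 108) = (-1/60/(-14) + ((1 + 2)/4)*(-1/34))*225 = (-1/14*(-1/60) + ((¼)*3)*(-1/34))*225 = (1/840 + (¾)*(-1/34))*225 = (1/840 - 3/136)*225 = -149/7140*225 = -2235/476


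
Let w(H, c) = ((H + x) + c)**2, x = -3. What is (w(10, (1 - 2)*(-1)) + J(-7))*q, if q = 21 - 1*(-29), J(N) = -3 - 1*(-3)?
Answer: 3200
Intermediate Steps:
J(N) = 0 (J(N) = -3 + 3 = 0)
w(H, c) = (-3 + H + c)**2 (w(H, c) = ((H - 3) + c)**2 = ((-3 + H) + c)**2 = (-3 + H + c)**2)
q = 50 (q = 21 + 29 = 50)
(w(10, (1 - 2)*(-1)) + J(-7))*q = ((-3 + 10 + (1 - 2)*(-1))**2 + 0)*50 = ((-3 + 10 - 1*(-1))**2 + 0)*50 = ((-3 + 10 + 1)**2 + 0)*50 = (8**2 + 0)*50 = (64 + 0)*50 = 64*50 = 3200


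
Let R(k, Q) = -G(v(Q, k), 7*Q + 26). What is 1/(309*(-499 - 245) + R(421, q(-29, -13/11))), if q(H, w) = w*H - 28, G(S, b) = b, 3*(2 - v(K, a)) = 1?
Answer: -11/2529625 ≈ -4.3485e-6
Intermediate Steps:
v(K, a) = 5/3 (v(K, a) = 2 - ⅓*1 = 2 - ⅓ = 5/3)
q(H, w) = -28 + H*w (q(H, w) = H*w - 28 = -28 + H*w)
R(k, Q) = -26 - 7*Q (R(k, Q) = -(7*Q + 26) = -(26 + 7*Q) = -26 - 7*Q)
1/(309*(-499 - 245) + R(421, q(-29, -13/11))) = 1/(309*(-499 - 245) + (-26 - 7*(-28 - (-377)/11))) = 1/(309*(-744) + (-26 - 7*(-28 - (-377)/11))) = 1/(-229896 + (-26 - 7*(-28 - 29*(-13/11)))) = 1/(-229896 + (-26 - 7*(-28 + 377/11))) = 1/(-229896 + (-26 - 7*69/11)) = 1/(-229896 + (-26 - 483/11)) = 1/(-229896 - 769/11) = 1/(-2529625/11) = -11/2529625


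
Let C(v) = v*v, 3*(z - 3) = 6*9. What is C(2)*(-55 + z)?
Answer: -136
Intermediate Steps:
z = 21 (z = 3 + (6*9)/3 = 3 + (⅓)*54 = 3 + 18 = 21)
C(v) = v²
C(2)*(-55 + z) = 2²*(-55 + 21) = 4*(-34) = -136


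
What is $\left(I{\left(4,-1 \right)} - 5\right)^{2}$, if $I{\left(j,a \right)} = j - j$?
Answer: $25$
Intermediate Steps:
$I{\left(j,a \right)} = 0$
$\left(I{\left(4,-1 \right)} - 5\right)^{2} = \left(0 - 5\right)^{2} = \left(-5\right)^{2} = 25$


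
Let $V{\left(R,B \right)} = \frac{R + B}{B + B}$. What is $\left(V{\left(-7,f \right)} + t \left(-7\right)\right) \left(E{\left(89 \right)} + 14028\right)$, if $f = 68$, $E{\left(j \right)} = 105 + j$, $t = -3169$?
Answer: $\frac{21453524339}{68} \approx 3.1549 \cdot 10^{8}$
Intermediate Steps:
$V{\left(R,B \right)} = \frac{B + R}{2 B}$
$\left(V{\left(-7,f \right)} + t \left(-7\right)\right) \left(E{\left(89 \right)} + 14028\right) = \left(\frac{68 - 7}{2 \cdot 68} - -22183\right) \left(\left(105 + 89\right) + 14028\right) = \left(\frac{1}{2} \cdot \frac{1}{68} \cdot 61 + 22183\right) \left(194 + 14028\right) = \left(\frac{61}{136} + 22183\right) 14222 = \frac{3016949}{136} \cdot 14222 = \frac{21453524339}{68}$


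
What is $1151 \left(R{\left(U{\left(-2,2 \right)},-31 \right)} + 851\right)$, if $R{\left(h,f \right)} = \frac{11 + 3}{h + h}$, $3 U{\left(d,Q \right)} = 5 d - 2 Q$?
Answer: $\frac{1955549}{2} \approx 9.7777 \cdot 10^{5}$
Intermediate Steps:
$U{\left(d,Q \right)} = - \frac{2 Q}{3} + \frac{5 d}{3}$ ($U{\left(d,Q \right)} = \frac{5 d - 2 Q}{3} = \frac{- 2 Q + 5 d}{3} = - \frac{2 Q}{3} + \frac{5 d}{3}$)
$R{\left(h,f \right)} = \frac{7}{h}$ ($R{\left(h,f \right)} = \frac{14}{2 h} = 14 \frac{1}{2 h} = \frac{7}{h}$)
$1151 \left(R{\left(U{\left(-2,2 \right)},-31 \right)} + 851\right) = 1151 \left(\frac{7}{\left(- \frac{2}{3}\right) 2 + \frac{5}{3} \left(-2\right)} + 851\right) = 1151 \left(\frac{7}{- \frac{4}{3} - \frac{10}{3}} + 851\right) = 1151 \left(\frac{7}{- \frac{14}{3}} + 851\right) = 1151 \left(7 \left(- \frac{3}{14}\right) + 851\right) = 1151 \left(- \frac{3}{2} + 851\right) = 1151 \cdot \frac{1699}{2} = \frac{1955549}{2}$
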